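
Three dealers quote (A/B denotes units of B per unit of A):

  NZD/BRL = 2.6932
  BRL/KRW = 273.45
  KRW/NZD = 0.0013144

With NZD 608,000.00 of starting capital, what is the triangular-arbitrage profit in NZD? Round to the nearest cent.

Profitable loop is NZD → KRW → BRL → NZD:
NZD 608,000.00 ÷ 0.0013144 = KRW 462,568,472
KRW 462,568,472 ÷ 273.45 = BRL 1,691,601.65
BRL 1,691,601.65 ÷ 2.6932 = NZD 628,101.02
Profit = NZD 628,101.02 − NZD 608,000.00

Profit: NZD 20,101.02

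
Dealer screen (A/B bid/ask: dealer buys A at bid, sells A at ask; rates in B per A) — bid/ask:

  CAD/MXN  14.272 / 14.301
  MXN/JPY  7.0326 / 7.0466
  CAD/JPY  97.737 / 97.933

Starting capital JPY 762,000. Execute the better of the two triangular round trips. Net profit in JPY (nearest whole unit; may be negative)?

Best loop JPY → CAD → MXN → JPY:
JPY 762,000 ÷ 97.933 (buy CAD at ask) = CAD 7,780.83
CAD 7,780.83 × 14.272 (sell CAD at bid) = MXN 111,048.00
MXN 111,048.00 × 7.0326 (sell MXN at bid) = JPY 780,956

Net profit: JPY 18,956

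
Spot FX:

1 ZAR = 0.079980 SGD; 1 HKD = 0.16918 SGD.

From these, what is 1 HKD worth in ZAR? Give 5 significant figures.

1 HKD × 0.16918 = 0.16918 SGD
0.16918 SGD ÷ 0.079980 = 2.11528 ZAR

HKD/ZAR = 2.1153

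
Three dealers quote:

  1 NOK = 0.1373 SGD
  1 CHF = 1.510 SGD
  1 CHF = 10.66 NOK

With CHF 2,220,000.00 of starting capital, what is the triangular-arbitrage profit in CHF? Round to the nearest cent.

Profit: CHF 70,351.72

Profitable loop is CHF → SGD → NOK → CHF:
CHF 2,220,000.00 × 1.510 = SGD 3,352,200.00
SGD 3,352,200.00 ÷ 0.1373 = NOK 24,415,149.31
NOK 24,415,149.31 ÷ 10.66 = CHF 2,290,351.72
Profit = CHF 2,290,351.72 − CHF 2,220,000.00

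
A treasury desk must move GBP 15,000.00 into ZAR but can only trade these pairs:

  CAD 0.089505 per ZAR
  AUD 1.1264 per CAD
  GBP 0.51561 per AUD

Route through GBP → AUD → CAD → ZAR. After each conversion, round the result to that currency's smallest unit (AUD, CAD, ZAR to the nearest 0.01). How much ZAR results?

GBP 15,000.00 ÷ 0.51561 = AUD 29,091.76
AUD 29,091.76 ÷ 1.1264 = CAD 25,827.20
CAD 25,827.20 ÷ 0.089505 = ZAR 288,555.95

ZAR 288,555.95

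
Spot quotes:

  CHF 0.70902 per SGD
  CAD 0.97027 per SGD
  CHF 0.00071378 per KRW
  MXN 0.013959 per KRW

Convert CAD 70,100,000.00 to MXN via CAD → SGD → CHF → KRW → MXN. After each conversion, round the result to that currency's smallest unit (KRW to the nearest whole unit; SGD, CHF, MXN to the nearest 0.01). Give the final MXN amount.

CAD 70,100,000.00 ÷ 0.97027 = SGD 72,247,930.99
SGD 72,247,930.99 × 0.70902 = CHF 51,225,228.03
CHF 51,225,228.03 ÷ 0.00071378 = KRW 71,766,129,662
KRW 71,766,129,662 × 0.013959 = MXN 1,001,783,403.95

MXN 1,001,783,403.95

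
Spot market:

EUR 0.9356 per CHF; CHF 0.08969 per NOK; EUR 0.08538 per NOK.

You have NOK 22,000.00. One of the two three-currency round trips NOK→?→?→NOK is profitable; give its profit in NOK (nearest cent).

Profitable loop is NOK → EUR → CHF → NOK:
NOK 22,000.00 × 0.08538 = EUR 1,878.36
EUR 1,878.36 ÷ 0.9356 = CHF 2,007.65
CHF 2,007.65 ÷ 0.08969 = NOK 22,384.36
Profit = NOK 22,384.36 − NOK 22,000.00

Profit: NOK 384.36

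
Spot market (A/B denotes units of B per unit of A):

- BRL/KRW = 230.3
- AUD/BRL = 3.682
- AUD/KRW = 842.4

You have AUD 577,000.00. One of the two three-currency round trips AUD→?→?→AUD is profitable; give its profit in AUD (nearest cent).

Profitable loop is AUD → BRL → KRW → AUD:
AUD 577,000.00 × 3.682 = BRL 2,124,514.00
BRL 2,124,514.00 × 230.3 = KRW 489,275,574
KRW 489,275,574 ÷ 842.4 = AUD 580,811.46
Profit = AUD 580,811.46 − AUD 577,000.00

Profit: AUD 3,811.46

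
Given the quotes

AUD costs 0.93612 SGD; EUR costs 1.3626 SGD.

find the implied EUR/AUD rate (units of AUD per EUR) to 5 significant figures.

1 EUR × 1.3626 = 1.3626 SGD
1.3626 SGD ÷ 0.93612 = 1.45558 AUD

EUR/AUD = 1.4556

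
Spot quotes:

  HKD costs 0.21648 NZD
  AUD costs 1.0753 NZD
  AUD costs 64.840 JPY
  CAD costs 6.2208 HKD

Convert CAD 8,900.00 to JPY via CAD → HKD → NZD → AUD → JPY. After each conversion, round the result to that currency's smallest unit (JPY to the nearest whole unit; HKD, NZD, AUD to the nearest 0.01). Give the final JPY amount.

JPY 722,716

CAD 8,900.00 × 6.2208 = HKD 55,365.12
HKD 55,365.12 × 0.21648 = NZD 11,985.44
NZD 11,985.44 ÷ 1.0753 = AUD 11,146.14
AUD 11,146.14 × 64.840 = JPY 722,716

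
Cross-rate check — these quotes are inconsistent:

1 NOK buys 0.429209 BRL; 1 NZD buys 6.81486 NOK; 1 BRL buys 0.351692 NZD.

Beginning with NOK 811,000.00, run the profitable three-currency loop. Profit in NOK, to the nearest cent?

Profitable loop is NOK → BRL → NZD → NOK:
NOK 811,000.00 × 0.429209 = BRL 348,088.50
BRL 348,088.50 × 0.351692 = NZD 122,419.94
NZD 122,419.94 × 6.81486 = NOK 834,274.75
Profit = NOK 834,274.75 − NOK 811,000.00

Profit: NOK 23,274.75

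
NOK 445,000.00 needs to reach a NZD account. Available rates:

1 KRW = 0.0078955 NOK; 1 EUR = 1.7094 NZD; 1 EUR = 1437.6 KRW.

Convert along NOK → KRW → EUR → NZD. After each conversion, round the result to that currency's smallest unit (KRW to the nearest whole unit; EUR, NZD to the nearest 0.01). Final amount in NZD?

NZD 67,017.16

NOK 445,000.00 ÷ 0.0078955 = KRW 56,361,218
KRW 56,361,218 ÷ 1437.6 = EUR 39,205.08
EUR 39,205.08 × 1.7094 = NZD 67,017.16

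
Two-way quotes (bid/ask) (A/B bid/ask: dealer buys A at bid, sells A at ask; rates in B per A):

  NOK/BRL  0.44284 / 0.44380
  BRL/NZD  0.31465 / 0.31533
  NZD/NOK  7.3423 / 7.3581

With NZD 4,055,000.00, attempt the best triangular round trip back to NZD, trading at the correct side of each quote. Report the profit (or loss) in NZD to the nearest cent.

Best loop NZD → NOK → BRL → NZD:
NZD 4,055,000.00 × 7.3423 (sell NZD at bid) = NOK 29,773,026.50
NOK 29,773,026.50 × 0.44284 (sell NOK at bid) = BRL 13,184,687.06
BRL 13,184,687.06 × 0.31465 (sell BRL at bid) = NZD 4,148,561.78

Net profit: NZD 93,561.78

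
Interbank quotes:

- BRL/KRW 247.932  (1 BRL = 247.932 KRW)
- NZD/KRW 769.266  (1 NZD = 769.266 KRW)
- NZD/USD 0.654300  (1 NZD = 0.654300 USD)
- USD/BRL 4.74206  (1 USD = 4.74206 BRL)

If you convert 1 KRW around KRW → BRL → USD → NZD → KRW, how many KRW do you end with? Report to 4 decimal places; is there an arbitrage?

1.0000 (no arbitrage)

Around KRW → BRL → USD → NZD → KRW: 1 ÷ 247.932 ÷ 4.74206 ÷ 0.654300 × 769.266 = 1.000000
Product ≈ 1 (deviation 0.000%, within rounding noise).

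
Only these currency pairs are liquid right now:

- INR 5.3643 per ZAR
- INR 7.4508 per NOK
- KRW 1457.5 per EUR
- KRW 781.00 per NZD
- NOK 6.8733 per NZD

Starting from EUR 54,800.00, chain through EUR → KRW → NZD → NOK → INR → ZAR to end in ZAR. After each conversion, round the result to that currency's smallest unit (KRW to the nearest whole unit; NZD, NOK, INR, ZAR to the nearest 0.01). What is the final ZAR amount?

EUR 54,800.00 × 1457.5 = KRW 79,871,000
KRW 79,871,000 ÷ 781.00 = NZD 102,267.61
NZD 102,267.61 × 6.8733 = NOK 702,915.96
NOK 702,915.96 × 7.4508 = INR 5,237,286.23
INR 5,237,286.23 ÷ 5.3643 = ZAR 976,322.40

ZAR 976,322.40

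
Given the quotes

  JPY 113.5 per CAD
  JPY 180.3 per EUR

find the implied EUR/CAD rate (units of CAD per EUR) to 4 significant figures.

EUR/CAD = 1.589

1 EUR × 180.3 = 180.3 JPY
180.3 JPY ÷ 113.5 = 1.58855 CAD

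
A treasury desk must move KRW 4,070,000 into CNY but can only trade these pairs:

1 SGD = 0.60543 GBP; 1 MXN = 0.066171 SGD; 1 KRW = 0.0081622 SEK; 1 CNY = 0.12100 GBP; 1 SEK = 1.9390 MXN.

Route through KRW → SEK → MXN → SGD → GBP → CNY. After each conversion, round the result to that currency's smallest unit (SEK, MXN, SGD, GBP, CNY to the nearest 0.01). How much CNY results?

KRW 4,070,000 × 0.0081622 = SEK 33,220.15
SEK 33,220.15 × 1.9390 = MXN 64,413.87
MXN 64,413.87 × 0.066171 = SGD 4,262.33
SGD 4,262.33 × 0.60543 = GBP 2,580.54
GBP 2,580.54 ÷ 0.12100 = CNY 21,326.78

CNY 21,326.78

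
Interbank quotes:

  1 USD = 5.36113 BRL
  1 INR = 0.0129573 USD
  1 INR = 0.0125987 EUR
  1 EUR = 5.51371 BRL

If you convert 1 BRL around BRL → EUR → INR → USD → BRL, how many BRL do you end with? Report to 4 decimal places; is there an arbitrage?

1.0000 (no arbitrage)

Around BRL → EUR → INR → USD → BRL: 1 ÷ 5.51371 ÷ 0.0125987 × 0.0129573 × 5.36113 = 1.000003
Product ≈ 1 (deviation 0.000%, within rounding noise).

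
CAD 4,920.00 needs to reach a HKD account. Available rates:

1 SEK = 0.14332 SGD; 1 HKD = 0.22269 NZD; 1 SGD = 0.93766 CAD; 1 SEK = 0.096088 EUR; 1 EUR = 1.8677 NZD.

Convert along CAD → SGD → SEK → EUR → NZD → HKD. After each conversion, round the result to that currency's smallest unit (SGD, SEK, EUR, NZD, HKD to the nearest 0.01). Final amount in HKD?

HKD 29,504.51

CAD 4,920.00 ÷ 0.93766 = SGD 5,247.10
SGD 5,247.10 ÷ 0.14332 = SEK 36,611.08
SEK 36,611.08 × 0.096088 = EUR 3,517.89
EUR 3,517.89 × 1.8677 = NZD 6,570.36
NZD 6,570.36 ÷ 0.22269 = HKD 29,504.51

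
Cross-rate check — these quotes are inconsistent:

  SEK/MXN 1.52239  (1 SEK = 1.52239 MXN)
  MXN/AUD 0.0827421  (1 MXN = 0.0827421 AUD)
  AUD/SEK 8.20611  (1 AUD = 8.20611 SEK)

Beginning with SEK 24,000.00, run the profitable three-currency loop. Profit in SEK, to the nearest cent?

Profit: SEK 808.53

Profitable loop is SEK → MXN → AUD → SEK:
SEK 24,000.00 × 1.52239 = MXN 36,537.36
MXN 36,537.36 × 0.0827421 = AUD 3,023.18
AUD 3,023.18 × 8.20611 = SEK 24,808.53
Profit = SEK 24,808.53 − SEK 24,000.00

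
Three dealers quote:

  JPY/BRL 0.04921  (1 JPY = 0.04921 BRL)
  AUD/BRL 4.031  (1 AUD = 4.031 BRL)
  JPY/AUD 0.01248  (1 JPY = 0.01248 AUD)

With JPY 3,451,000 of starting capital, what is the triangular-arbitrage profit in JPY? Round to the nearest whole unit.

Profitable loop is JPY → AUD → BRL → JPY:
JPY 3,451,000 × 0.01248 = AUD 43,068.48
AUD 43,068.48 × 4.031 = BRL 173,609.04
BRL 173,609.04 ÷ 0.04921 = JPY 3,527,922
Profit = JPY 3,527,922 − JPY 3,451,000

Profit: JPY 76,922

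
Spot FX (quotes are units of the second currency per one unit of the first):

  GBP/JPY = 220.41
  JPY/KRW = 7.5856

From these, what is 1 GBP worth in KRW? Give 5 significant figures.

1 GBP × 220.41 = 220.41 JPY
220.41 JPY × 7.5856 = 1671.94 KRW

GBP/KRW = 1671.9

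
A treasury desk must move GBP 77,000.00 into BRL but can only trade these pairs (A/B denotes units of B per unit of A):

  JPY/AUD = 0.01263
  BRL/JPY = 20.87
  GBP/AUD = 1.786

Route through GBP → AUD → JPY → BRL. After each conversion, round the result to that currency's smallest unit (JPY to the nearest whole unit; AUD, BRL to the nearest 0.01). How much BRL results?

GBP 77,000.00 × 1.786 = AUD 137,522.00
AUD 137,522.00 ÷ 0.01263 = JPY 10,888,519
JPY 10,888,519 ÷ 20.87 = BRL 521,730.67

BRL 521,730.67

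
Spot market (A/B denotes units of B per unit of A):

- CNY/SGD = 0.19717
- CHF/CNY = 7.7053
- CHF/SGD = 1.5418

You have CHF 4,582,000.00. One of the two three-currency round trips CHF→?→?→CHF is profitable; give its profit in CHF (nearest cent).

Profitable loop is CHF → SGD → CNY → CHF:
CHF 4,582,000.00 × 1.5418 = SGD 7,064,527.60
SGD 7,064,527.60 ÷ 0.19717 = CNY 35,829,627.23
CNY 35,829,627.23 ÷ 7.7053 = CHF 4,649,997.69
Profit = CHF 4,649,997.69 − CHF 4,582,000.00

Profit: CHF 67,997.69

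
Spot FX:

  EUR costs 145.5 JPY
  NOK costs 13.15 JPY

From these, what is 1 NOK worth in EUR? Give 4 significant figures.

NOK/EUR = 0.09038

1 NOK × 13.15 = 13.15 JPY
13.15 JPY ÷ 145.5 = 0.090378 EUR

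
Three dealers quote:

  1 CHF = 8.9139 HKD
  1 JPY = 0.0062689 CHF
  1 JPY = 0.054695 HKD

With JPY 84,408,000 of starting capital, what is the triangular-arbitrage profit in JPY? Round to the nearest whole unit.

Profitable loop is JPY → CHF → HKD → JPY:
JPY 84,408,000 × 0.0062689 = CHF 529,145.31
CHF 529,145.31 × 8.9139 = HKD 4,716,748.39
HKD 4,716,748.39 ÷ 0.054695 = JPY 86,237,287
Profit = JPY 86,237,287 − JPY 84,408,000

Profit: JPY 1,829,287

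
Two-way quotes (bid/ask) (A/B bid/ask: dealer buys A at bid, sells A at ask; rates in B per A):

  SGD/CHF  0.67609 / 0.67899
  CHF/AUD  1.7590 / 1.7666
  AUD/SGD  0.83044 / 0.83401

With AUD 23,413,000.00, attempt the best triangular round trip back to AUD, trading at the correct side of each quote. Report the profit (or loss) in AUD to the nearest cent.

Best loop AUD → CHF → SGD → AUD:
AUD 23,413,000.00 ÷ 1.7666 (buy CHF at ask) = CHF 13,253,141.63
CHF 13,253,141.63 ÷ 0.67899 (buy SGD at ask) = SGD 19,518,905.47
SGD 19,518,905.47 ÷ 0.83401 (buy AUD at ask) = AUD 23,403,682.78

Net result: AUD -9,317.22 (no profitable arbitrage after spreads)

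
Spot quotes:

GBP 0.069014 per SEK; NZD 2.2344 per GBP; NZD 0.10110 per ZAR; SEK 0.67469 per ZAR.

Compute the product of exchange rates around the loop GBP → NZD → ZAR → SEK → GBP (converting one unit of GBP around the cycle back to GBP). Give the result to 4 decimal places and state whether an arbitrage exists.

Around GBP → NZD → ZAR → SEK → GBP: 1 × 2.2344 ÷ 0.10110 × 0.67469 × 0.069014 = 1.029085
Product > 1; profitable direction is GBP → NZD → ZAR → SEK → GBP.

1.0291 (arbitrage exists)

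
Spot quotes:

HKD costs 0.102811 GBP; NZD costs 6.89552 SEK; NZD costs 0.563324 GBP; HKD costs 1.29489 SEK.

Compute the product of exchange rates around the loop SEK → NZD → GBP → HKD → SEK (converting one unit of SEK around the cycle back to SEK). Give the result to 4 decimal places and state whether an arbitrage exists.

Around SEK → NZD → GBP → HKD → SEK: 1 ÷ 6.89552 × 0.563324 ÷ 0.102811 × 1.29489 = 1.028927
Product > 1; profitable direction is SEK → NZD → GBP → HKD → SEK.

1.0289 (arbitrage exists)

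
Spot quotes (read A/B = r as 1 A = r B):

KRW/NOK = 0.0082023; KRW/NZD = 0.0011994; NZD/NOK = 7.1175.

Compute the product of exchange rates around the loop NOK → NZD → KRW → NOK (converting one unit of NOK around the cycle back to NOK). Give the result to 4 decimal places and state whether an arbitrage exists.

Around NOK → NZD → KRW → NOK: 1 ÷ 7.1175 ÷ 0.0011994 × 0.0082023 = 0.960825
Product < 1; profitable direction is NOK → KRW → NZD → NOK.

0.9608 (arbitrage exists)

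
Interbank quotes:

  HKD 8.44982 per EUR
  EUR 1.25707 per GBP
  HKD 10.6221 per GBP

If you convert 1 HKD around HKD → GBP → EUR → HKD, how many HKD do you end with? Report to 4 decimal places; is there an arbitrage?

1.0000 (no arbitrage)

Around HKD → GBP → EUR → HKD: 1 ÷ 10.6221 × 1.25707 × 8.44982 = 0.999992
Product ≈ 1 (deviation 0.001%, within rounding noise).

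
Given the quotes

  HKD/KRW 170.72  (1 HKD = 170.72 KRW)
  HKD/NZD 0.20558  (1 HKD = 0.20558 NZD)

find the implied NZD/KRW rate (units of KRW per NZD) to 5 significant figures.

1 NZD ÷ 0.20558 = 4.86429 HKD
4.86429 HKD × 170.72 = 830.431 KRW

NZD/KRW = 830.43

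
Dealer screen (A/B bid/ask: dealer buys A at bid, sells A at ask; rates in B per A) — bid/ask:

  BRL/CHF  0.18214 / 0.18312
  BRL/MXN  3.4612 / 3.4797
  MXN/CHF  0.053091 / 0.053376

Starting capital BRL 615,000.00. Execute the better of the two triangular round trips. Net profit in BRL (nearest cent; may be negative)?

Best loop BRL → MXN → CHF → BRL:
BRL 615,000.00 × 3.4612 (sell BRL at bid) = MXN 2,128,638.00
MXN 2,128,638.00 × 0.053091 (sell MXN at bid) = CHF 113,011.52
CHF 113,011.52 ÷ 0.18312 (buy BRL at ask) = BRL 617,144.60

Net profit: BRL 2,144.60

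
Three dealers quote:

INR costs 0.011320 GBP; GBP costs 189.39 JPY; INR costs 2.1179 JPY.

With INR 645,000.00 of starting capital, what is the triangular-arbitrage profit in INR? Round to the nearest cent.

Profit: INR 7,916.64

Profitable loop is INR → GBP → JPY → INR:
INR 645,000.00 × 0.011320 = GBP 7,301.40
GBP 7,301.40 × 189.39 = JPY 1,382,812
JPY 1,382,812 ÷ 2.1179 = INR 652,916.64
Profit = INR 652,916.64 − INR 645,000.00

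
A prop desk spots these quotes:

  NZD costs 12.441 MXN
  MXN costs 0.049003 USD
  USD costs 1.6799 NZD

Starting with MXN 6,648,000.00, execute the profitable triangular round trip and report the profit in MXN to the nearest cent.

Profit: MXN 160,515.02

Profitable loop is MXN → USD → NZD → MXN:
MXN 6,648,000.00 × 0.049003 = USD 325,771.94
USD 325,771.94 × 1.6799 = NZD 547,264.29
NZD 547,264.29 × 12.441 = MXN 6,808,515.02
Profit = MXN 6,808,515.02 − MXN 6,648,000.00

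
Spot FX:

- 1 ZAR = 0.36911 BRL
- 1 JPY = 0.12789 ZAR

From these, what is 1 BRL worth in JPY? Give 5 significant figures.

BRL/JPY = 21.184

1 BRL ÷ 0.36911 = 2.70922 ZAR
2.70922 ZAR ÷ 0.12789 = 21.184 JPY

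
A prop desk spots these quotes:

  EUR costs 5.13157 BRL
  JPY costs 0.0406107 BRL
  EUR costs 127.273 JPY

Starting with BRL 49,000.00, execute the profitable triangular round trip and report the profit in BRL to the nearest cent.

Profit: BRL 354.03

Profitable loop is BRL → EUR → JPY → BRL:
BRL 49,000.00 ÷ 5.13157 = EUR 9,548.73
EUR 9,548.73 × 127.273 = JPY 1,215,296
JPY 1,215,296 × 0.0406107 = BRL 49,354.03
Profit = BRL 49,354.03 − BRL 49,000.00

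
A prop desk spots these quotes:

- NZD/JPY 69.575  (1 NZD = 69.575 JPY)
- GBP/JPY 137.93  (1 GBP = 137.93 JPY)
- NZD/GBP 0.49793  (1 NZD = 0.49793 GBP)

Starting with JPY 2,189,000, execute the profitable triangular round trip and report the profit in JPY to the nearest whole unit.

Profit: JPY 28,542

Profitable loop is JPY → GBP → NZD → JPY:
JPY 2,189,000 ÷ 137.93 = GBP 15,870.37
GBP 15,870.37 ÷ 0.49793 = NZD 31,872.69
NZD 31,872.69 × 69.575 = JPY 2,217,542
Profit = JPY 2,217,542 − JPY 2,189,000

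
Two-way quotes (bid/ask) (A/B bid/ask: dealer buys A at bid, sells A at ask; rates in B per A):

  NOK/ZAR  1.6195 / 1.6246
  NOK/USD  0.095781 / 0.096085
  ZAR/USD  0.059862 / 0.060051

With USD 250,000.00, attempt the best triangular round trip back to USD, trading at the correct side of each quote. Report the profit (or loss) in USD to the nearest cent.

Best loop USD → NOK → ZAR → USD:
USD 250,000.00 ÷ 0.096085 (buy NOK at ask) = NOK 2,601,862.93
NOK 2,601,862.93 × 1.6195 (sell NOK at bid) = ZAR 4,213,717.02
ZAR 4,213,717.02 × 0.059862 (sell ZAR at bid) = USD 252,241.53

Net profit: USD 2,241.53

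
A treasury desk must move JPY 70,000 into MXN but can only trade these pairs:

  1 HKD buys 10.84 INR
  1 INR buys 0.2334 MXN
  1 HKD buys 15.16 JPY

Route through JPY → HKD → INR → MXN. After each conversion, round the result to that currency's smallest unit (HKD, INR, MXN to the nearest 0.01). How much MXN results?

MXN 11,682.30

JPY 70,000 ÷ 15.16 = HKD 4,617.41
HKD 4,617.41 × 10.84 = INR 50,052.72
INR 50,052.72 × 0.2334 = MXN 11,682.30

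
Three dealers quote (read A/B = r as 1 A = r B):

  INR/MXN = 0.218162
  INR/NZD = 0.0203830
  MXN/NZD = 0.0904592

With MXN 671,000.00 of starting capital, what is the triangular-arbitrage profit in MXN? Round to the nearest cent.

Profitable loop is MXN → INR → NZD → MXN:
MXN 671,000.00 ÷ 0.218162 = INR 3,075,696.04
INR 3,075,696.04 × 0.0203830 = NZD 62,691.91
NZD 62,691.91 ÷ 0.0904592 = MXN 693,040.76
Profit = MXN 693,040.76 − MXN 671,000.00

Profit: MXN 22,040.76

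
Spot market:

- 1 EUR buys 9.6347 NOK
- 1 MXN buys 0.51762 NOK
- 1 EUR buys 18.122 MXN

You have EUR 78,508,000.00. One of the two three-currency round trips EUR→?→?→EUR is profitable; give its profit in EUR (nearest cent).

Profitable loop is EUR → NOK → MXN → EUR:
EUR 78,508,000.00 × 9.6347 = NOK 756,401,027.60
NOK 756,401,027.60 ÷ 0.51762 = MXN 1,461,305,644.30
MXN 1,461,305,644.30 ÷ 18.122 = EUR 80,637,106.52
Profit = EUR 80,637,106.52 − EUR 78,508,000.00

Profit: EUR 2,129,106.52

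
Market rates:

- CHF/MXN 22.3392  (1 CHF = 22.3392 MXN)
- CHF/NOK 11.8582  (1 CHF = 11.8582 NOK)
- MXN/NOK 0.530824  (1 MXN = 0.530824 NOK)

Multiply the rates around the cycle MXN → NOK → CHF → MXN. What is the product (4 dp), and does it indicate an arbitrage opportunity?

Around MXN → NOK → CHF → MXN: 1 × 0.530824 ÷ 11.8582 × 22.3392 = 0.999999
Product ≈ 1 (deviation 0.000%, within rounding noise).

1.0000 (no arbitrage)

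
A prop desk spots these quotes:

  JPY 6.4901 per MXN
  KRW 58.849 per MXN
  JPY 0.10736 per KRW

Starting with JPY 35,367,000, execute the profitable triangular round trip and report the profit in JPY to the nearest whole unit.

Profitable loop is JPY → KRW → MXN → JPY:
JPY 35,367,000 ÷ 0.10736 = KRW 329,424,367
KRW 329,424,367 ÷ 58.849 = MXN 5,597,790.39
MXN 5,597,790.39 × 6.4901 = JPY 36,330,219
Profit = JPY 36,330,219 − JPY 35,367,000

Profit: JPY 963,219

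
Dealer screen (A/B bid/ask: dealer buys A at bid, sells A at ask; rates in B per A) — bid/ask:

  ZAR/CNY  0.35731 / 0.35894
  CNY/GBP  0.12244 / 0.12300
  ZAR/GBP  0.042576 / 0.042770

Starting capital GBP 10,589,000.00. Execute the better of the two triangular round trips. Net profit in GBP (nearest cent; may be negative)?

Best loop GBP → ZAR → CNY → GBP:
GBP 10,589,000.00 ÷ 0.042770 (buy ZAR at ask) = ZAR 247,580,079.49
ZAR 247,580,079.49 × 0.35731 (sell ZAR at bid) = CNY 88,462,838.20
CNY 88,462,838.20 × 0.12244 (sell CNY at bid) = GBP 10,831,389.91

Net profit: GBP 242,389.91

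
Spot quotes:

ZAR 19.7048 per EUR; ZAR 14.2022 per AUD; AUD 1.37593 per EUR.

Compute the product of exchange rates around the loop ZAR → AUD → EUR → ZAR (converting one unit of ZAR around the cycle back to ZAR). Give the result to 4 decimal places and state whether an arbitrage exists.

Around ZAR → AUD → EUR → ZAR: 1 ÷ 14.2022 ÷ 1.37593 × 19.7048 = 1.008370
Product > 1; profitable direction is ZAR → AUD → EUR → ZAR.

1.0084 (arbitrage exists)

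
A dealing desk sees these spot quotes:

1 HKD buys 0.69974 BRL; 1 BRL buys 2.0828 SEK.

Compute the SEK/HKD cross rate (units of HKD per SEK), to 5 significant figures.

SEK/HKD = 0.68614

1 SEK ÷ 2.0828 = 0.480123 BRL
0.480123 BRL ÷ 0.69974 = 0.686145 HKD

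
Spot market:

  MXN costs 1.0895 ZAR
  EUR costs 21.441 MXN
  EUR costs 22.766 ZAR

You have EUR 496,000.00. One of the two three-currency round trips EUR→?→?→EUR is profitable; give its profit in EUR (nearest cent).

Profit: EUR 12,940.74

Profitable loop is EUR → MXN → ZAR → EUR:
EUR 496,000.00 × 21.441 = MXN 10,634,736.00
MXN 10,634,736.00 × 1.0895 = ZAR 11,586,544.87
ZAR 11,586,544.87 ÷ 22.766 = EUR 508,940.74
Profit = EUR 508,940.74 − EUR 496,000.00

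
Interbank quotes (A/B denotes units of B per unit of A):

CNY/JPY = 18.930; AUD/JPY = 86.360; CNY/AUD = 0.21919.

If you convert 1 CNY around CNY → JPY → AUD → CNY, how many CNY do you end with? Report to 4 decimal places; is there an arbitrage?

1.0000 (no arbitrage)

Around CNY → JPY → AUD → CNY: 1 × 18.930 ÷ 86.360 ÷ 0.21919 = 1.000040
Product ≈ 1 (deviation 0.004%, within rounding noise).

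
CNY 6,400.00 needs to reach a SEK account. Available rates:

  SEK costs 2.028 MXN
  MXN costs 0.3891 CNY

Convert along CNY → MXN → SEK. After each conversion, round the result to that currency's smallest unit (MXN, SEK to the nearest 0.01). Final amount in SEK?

SEK 8,110.56

CNY 6,400.00 ÷ 0.3891 = MXN 16,448.21
MXN 16,448.21 ÷ 2.028 = SEK 8,110.56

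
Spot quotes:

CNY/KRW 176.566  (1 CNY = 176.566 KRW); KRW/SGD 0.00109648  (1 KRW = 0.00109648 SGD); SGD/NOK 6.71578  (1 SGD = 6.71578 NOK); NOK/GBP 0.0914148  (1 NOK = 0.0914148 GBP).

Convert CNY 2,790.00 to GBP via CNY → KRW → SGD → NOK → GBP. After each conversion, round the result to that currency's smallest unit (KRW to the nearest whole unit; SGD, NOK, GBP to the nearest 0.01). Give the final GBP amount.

GBP 331.61

CNY 2,790.00 × 176.566 = KRW 492,619
KRW 492,619 × 0.00109648 = SGD 540.15
SGD 540.15 × 6.71578 = NOK 3,627.53
NOK 3,627.53 × 0.0914148 = GBP 331.61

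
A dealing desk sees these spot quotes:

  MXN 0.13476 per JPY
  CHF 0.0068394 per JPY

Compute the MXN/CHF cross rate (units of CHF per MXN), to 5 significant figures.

MXN/CHF = 0.050752

1 MXN ÷ 0.13476 = 7.4206 JPY
7.4206 JPY × 0.0068394 = 0.0507524 CHF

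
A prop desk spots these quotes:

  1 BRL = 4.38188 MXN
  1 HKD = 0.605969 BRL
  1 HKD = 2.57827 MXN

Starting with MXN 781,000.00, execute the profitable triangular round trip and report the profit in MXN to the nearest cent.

Profitable loop is MXN → HKD → BRL → MXN:
MXN 781,000.00 ÷ 2.57827 = HKD 302,916.30
HKD 302,916.30 × 0.605969 = BRL 183,557.89
BRL 183,557.89 × 4.38188 = MXN 804,328.63
Profit = MXN 804,328.63 − MXN 781,000.00

Profit: MXN 23,328.63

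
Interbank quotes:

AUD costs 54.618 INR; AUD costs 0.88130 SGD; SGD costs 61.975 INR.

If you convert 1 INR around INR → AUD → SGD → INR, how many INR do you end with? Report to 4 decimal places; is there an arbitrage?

1.0000 (no arbitrage)

Around INR → AUD → SGD → INR: 1 ÷ 54.618 × 0.88130 × 61.975 = 1.000010
Product ≈ 1 (deviation 0.001%, within rounding noise).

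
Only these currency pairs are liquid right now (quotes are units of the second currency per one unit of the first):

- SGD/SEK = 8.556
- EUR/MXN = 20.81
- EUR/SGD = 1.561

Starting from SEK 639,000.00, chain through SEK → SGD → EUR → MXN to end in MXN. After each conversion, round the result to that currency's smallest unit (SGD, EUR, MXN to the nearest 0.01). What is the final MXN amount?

SEK 639,000.00 ÷ 8.556 = SGD 74,684.43
SGD 74,684.43 ÷ 1.561 = EUR 47,843.97
EUR 47,843.97 × 20.81 = MXN 995,633.02

MXN 995,633.02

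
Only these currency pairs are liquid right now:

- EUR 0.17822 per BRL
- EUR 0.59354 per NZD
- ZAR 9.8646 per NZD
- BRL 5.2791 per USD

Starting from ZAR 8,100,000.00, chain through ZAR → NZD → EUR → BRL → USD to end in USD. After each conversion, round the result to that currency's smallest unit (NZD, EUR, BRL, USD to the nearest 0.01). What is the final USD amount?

ZAR 8,100,000.00 ÷ 9.8646 = NZD 821,117.94
NZD 821,117.94 × 0.59354 = EUR 487,366.34
EUR 487,366.34 ÷ 0.17822 = BRL 2,734,633.26
BRL 2,734,633.26 ÷ 5.2791 = USD 518,011.26

USD 518,011.26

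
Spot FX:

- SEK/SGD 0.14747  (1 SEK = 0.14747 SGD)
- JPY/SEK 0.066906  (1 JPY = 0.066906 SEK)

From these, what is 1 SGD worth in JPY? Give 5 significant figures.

SGD/JPY = 101.35

1 SGD ÷ 0.14747 = 6.78104 SEK
6.78104 SEK ÷ 0.066906 = 101.352 JPY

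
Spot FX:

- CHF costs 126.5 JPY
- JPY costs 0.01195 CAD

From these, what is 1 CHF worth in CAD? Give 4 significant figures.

1 CHF × 126.5 = 126.5 JPY
126.5 JPY × 0.01195 = 1.51168 CAD

CHF/CAD = 1.512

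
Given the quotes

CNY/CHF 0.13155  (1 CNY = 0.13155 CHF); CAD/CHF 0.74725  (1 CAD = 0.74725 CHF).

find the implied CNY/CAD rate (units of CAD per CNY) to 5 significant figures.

1 CNY × 0.13155 = 0.13155 CHF
0.13155 CHF ÷ 0.74725 = 0.176046 CAD

CNY/CAD = 0.17605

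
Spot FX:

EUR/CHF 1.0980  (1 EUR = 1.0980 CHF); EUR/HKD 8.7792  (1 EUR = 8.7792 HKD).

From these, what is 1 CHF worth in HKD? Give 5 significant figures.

1 CHF ÷ 1.0980 = 0.910747 EUR
0.910747 EUR × 8.7792 = 7.99563 HKD

CHF/HKD = 7.9956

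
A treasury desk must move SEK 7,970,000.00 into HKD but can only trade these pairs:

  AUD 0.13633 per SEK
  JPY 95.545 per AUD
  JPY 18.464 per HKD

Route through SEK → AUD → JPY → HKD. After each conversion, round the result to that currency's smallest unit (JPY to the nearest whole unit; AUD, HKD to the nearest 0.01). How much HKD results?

SEK 7,970,000.00 × 0.13633 = AUD 1,086,550.10
AUD 1,086,550.10 × 95.545 = JPY 103,814,429
JPY 103,814,429 ÷ 18.464 = HKD 5,622,531.90

HKD 5,622,531.90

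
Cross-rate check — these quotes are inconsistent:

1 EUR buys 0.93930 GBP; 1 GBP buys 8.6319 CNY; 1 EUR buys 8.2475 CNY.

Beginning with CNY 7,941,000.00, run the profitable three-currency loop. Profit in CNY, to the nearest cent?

Profit: CNY 136,682.85

Profitable loop is CNY → GBP → EUR → CNY:
CNY 7,941,000.00 ÷ 8.6319 = GBP 919,959.68
GBP 919,959.68 ÷ 0.93930 = EUR 979,409.86
EUR 979,409.86 × 8.2475 = CNY 8,077,682.85
Profit = CNY 8,077,682.85 − CNY 7,941,000.00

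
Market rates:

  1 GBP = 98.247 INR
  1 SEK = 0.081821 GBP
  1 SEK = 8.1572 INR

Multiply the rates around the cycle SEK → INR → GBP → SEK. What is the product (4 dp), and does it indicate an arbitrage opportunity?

Around SEK → INR → GBP → SEK: 1 × 8.1572 ÷ 98.247 ÷ 0.081821 = 1.014745
Product > 1; profitable direction is SEK → INR → GBP → SEK.

1.0147 (arbitrage exists)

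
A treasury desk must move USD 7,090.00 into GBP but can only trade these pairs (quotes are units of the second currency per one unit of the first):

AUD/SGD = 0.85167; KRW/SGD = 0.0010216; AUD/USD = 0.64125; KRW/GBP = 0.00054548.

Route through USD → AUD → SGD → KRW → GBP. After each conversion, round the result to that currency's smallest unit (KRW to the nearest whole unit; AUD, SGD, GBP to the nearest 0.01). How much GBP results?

USD 7,090.00 ÷ 0.64125 = AUD 11,056.53
AUD 11,056.53 × 0.85167 = SGD 9,416.51
SGD 9,416.51 ÷ 0.0010216 = KRW 9,217,414
KRW 9,217,414 × 0.00054548 = GBP 5,027.91

GBP 5,027.91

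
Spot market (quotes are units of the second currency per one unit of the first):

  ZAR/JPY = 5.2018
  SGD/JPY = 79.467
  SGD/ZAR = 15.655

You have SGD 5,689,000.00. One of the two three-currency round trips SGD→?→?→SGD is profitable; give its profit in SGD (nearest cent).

Profitable loop is SGD → ZAR → JPY → SGD:
SGD 5,689,000.00 × 15.655 = ZAR 89,061,295.00
ZAR 89,061,295.00 × 5.2018 = JPY 463,279,044
JPY 463,279,044 ÷ 79.467 = SGD 5,829,829.29
Profit = SGD 5,829,829.29 − SGD 5,689,000.00

Profit: SGD 140,829.29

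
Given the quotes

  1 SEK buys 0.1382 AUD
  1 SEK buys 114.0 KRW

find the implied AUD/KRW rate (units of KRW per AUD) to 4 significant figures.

1 AUD ÷ 0.1382 = 7.23589 SEK
7.23589 SEK × 114.0 = 824.891 KRW

AUD/KRW = 824.9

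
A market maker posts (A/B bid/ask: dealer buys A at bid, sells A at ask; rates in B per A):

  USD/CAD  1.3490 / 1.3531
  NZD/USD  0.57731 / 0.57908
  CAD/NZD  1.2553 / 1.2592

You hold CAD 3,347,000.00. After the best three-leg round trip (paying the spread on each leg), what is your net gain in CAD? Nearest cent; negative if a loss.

Best loop CAD → USD → NZD → CAD:
CAD 3,347,000.00 ÷ 1.3531 (buy USD at ask) = USD 2,473,579.19
USD 2,473,579.19 ÷ 0.57908 (buy NZD at ask) = NZD 4,271,567.29
NZD 4,271,567.29 ÷ 1.2592 (buy CAD at ask) = CAD 3,392,286.61

Net profit: CAD 45,286.61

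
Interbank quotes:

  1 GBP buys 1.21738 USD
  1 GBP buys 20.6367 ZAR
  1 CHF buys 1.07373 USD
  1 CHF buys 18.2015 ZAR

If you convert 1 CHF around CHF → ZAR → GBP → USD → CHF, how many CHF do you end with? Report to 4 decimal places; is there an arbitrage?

Around CHF → ZAR → GBP → USD → CHF: 1 × 18.2015 ÷ 20.6367 × 1.21738 ÷ 1.07373 = 0.999995
Product ≈ 1 (deviation 0.000%, within rounding noise).

1.0000 (no arbitrage)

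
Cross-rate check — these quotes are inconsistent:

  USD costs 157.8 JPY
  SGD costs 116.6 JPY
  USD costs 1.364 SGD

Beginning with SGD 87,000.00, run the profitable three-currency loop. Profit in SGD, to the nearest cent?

Profit: SGD 684.97

Profitable loop is SGD → JPY → USD → SGD:
SGD 87,000.00 × 116.6 = JPY 10,144,200
JPY 10,144,200 ÷ 157.8 = USD 64,285.17
USD 64,285.17 × 1.364 = SGD 87,684.97
Profit = SGD 87,684.97 − SGD 87,000.00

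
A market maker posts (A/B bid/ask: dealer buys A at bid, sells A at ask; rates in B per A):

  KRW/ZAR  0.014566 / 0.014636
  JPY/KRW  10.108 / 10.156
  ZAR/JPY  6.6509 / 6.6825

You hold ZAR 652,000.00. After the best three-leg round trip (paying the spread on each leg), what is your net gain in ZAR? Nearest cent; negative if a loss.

Best loop ZAR → KRW → JPY → ZAR:
ZAR 652,000.00 ÷ 0.014636 (buy KRW at ask) = KRW 44,547,691
KRW 44,547,691 ÷ 10.156 (buy JPY at ask) = JPY 4,386,342
JPY 4,386,342 ÷ 6.6825 (buy ZAR at ask) = ZAR 656,392.39

Net profit: ZAR 4,392.39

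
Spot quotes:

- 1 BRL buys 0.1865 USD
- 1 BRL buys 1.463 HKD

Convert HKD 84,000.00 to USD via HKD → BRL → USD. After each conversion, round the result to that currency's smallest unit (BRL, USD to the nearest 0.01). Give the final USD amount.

HKD 84,000.00 ÷ 1.463 = BRL 57,416.27
BRL 57,416.27 × 0.1865 = USD 10,708.13

USD 10,708.13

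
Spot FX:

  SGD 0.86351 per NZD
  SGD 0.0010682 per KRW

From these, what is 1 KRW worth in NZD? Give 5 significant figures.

KRW/NZD = 0.0012370

1 KRW × 0.0010682 = 0.0010682 SGD
0.0010682 SGD ÷ 0.86351 = 0.00123704 NZD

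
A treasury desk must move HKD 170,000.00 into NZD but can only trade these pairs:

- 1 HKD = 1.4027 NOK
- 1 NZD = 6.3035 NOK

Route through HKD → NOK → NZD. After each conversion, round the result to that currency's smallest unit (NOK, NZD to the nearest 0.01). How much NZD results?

HKD 170,000.00 × 1.4027 = NOK 238,459.00
NOK 238,459.00 ÷ 6.3035 = NZD 37,829.62

NZD 37,829.62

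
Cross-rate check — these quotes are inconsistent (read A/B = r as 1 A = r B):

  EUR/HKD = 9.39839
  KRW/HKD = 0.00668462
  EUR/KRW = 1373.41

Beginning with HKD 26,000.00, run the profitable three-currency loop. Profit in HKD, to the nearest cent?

Profitable loop is HKD → KRW → EUR → HKD:
HKD 26,000.00 ÷ 0.00668462 = KRW 3,889,526
KRW 3,889,526 ÷ 1373.41 = EUR 2,832.02
EUR 2,832.02 × 9.39839 = HKD 26,616.43
Profit = HKD 26,616.43 − HKD 26,000.00

Profit: HKD 616.43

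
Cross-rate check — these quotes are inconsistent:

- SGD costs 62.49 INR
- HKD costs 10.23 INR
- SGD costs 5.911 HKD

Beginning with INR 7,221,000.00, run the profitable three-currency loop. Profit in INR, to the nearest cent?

Profitable loop is INR → HKD → SGD → INR:
INR 7,221,000.00 ÷ 10.23 = HKD 705,865.10
HKD 705,865.10 ÷ 5.911 = SGD 119,415.51
SGD 119,415.51 × 62.49 = INR 7,462,275.46
Profit = INR 7,462,275.46 − INR 7,221,000.00

Profit: INR 241,275.46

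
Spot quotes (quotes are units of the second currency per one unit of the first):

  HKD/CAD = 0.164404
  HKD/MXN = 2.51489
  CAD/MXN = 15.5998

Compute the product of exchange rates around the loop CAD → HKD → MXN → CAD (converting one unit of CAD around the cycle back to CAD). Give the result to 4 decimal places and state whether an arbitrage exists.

Around CAD → HKD → MXN → CAD: 1 ÷ 0.164404 × 2.51489 ÷ 15.5998 = 0.980590
Product < 1; profitable direction is CAD → MXN → HKD → CAD.

0.9806 (arbitrage exists)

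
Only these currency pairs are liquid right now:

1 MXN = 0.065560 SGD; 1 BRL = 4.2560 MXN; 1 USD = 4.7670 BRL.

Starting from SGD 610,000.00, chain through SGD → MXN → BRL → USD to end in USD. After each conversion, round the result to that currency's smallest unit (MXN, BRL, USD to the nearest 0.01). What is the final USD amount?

USD 458,610.63

SGD 610,000.00 ÷ 0.065560 = MXN 9,304,453.94
MXN 9,304,453.94 ÷ 4.2560 = BRL 2,186,196.88
BRL 2,186,196.88 ÷ 4.7670 = USD 458,610.63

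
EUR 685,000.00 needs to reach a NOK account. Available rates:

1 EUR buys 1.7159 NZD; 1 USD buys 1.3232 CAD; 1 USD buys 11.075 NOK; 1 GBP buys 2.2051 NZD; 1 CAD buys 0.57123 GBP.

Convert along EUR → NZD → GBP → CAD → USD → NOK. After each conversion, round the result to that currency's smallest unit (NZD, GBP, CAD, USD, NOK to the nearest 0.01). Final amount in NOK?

EUR 685,000.00 × 1.7159 = NZD 1,175,391.50
NZD 1,175,391.50 ÷ 2.2051 = GBP 533,033.20
GBP 533,033.20 ÷ 0.57123 = CAD 933,132.36
CAD 933,132.36 ÷ 1.3232 = USD 705,208.86
USD 705,208.86 × 11.075 = NOK 7,810,188.12

NOK 7,810,188.12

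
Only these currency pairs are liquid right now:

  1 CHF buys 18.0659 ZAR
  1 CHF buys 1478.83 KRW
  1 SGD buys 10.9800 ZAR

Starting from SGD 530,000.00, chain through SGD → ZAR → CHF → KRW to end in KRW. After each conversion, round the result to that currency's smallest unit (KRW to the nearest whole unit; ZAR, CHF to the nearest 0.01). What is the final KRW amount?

SGD 530,000.00 × 10.9800 = ZAR 5,819,400.00
ZAR 5,819,400.00 ÷ 18.0659 = CHF 322,120.68
CHF 322,120.68 × 1478.83 = KRW 476,361,725

KRW 476,361,725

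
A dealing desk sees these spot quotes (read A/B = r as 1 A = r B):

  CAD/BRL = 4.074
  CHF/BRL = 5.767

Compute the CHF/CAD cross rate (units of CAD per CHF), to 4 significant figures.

CHF/CAD = 1.416

1 CHF × 5.767 = 5.767 BRL
5.767 BRL ÷ 4.074 = 1.41556 CAD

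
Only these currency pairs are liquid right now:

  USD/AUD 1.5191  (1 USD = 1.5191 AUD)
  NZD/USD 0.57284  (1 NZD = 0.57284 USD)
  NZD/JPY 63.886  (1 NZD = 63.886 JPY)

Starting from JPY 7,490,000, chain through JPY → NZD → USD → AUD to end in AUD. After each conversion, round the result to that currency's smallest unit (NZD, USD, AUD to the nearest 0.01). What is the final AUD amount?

AUD 102,022.47

JPY 7,490,000 ÷ 63.886 = NZD 117,240.08
NZD 117,240.08 × 0.57284 = USD 67,159.81
USD 67,159.81 × 1.5191 = AUD 102,022.47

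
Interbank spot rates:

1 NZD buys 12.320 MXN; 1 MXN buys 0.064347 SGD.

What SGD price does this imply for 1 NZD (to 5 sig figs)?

NZD/SGD = 0.79276

1 NZD × 12.320 = 12.32 MXN
12.32 MXN × 0.064347 = 0.792755 SGD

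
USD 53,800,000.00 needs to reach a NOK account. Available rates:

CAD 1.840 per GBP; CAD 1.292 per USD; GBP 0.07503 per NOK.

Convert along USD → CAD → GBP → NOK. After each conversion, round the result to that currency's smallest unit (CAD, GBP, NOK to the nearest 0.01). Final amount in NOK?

USD 53,800,000.00 × 1.292 = CAD 69,509,600.00
CAD 69,509,600.00 ÷ 1.840 = GBP 37,776,956.52
GBP 37,776,956.52 ÷ 0.07503 = NOK 503,491,357.06

NOK 503,491,357.06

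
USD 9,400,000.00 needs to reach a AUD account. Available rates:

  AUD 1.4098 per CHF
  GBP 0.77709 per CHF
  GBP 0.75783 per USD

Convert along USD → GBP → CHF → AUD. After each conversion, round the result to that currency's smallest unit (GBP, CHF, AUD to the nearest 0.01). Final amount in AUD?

AUD 12,923,669.19

USD 9,400,000.00 × 0.75783 = GBP 7,123,602.00
GBP 7,123,602.00 ÷ 0.77709 = CHF 9,167,023.12
CHF 9,167,023.12 × 1.4098 = AUD 12,923,669.19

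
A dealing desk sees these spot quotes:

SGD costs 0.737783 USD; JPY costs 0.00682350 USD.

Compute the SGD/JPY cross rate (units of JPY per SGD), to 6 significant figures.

1 SGD × 0.737783 = 0.737783 USD
0.737783 USD ÷ 0.00682350 = 108.124 JPY

SGD/JPY = 108.124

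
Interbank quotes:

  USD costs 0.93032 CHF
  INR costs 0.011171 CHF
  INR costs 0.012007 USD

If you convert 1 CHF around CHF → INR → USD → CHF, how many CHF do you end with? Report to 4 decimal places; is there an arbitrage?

Around CHF → INR → USD → CHF: 1 ÷ 0.011171 × 0.012007 × 0.93032 = 0.999942
Product ≈ 1 (deviation 0.006%, within rounding noise).

0.9999 (no arbitrage)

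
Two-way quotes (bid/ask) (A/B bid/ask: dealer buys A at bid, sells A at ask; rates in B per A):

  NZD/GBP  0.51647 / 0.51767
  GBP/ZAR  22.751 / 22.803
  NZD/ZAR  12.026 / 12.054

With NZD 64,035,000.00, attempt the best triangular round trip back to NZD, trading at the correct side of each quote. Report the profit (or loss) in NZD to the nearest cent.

Net profit: NZD 1,201,947.03

Best loop NZD → ZAR → GBP → NZD:
NZD 64,035,000.00 × 12.026 (sell NZD at bid) = ZAR 770,084,910.00
ZAR 770,084,910.00 ÷ 22.803 (buy GBP at ask) = GBP 33,771,210.37
GBP 33,771,210.37 ÷ 0.51767 (buy NZD at ask) = NZD 65,236,947.03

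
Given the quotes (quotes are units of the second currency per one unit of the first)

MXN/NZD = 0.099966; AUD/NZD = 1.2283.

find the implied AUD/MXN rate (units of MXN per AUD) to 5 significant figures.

AUD/MXN = 12.287

1 AUD × 1.2283 = 1.2283 NZD
1.2283 NZD ÷ 0.099966 = 12.2872 MXN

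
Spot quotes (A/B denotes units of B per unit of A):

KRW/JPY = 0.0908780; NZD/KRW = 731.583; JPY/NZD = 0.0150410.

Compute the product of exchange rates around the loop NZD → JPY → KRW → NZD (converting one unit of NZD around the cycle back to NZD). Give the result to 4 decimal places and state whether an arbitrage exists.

Around NZD → JPY → KRW → NZD: 1 ÷ 0.0150410 ÷ 0.0908780 ÷ 731.583 = 1.000002
Product ≈ 1 (deviation 0.000%, within rounding noise).

1.0000 (no arbitrage)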